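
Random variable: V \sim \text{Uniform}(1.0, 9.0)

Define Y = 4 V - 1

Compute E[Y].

For Y = 4V - 1:
E[Y] = 4 * E[V] - 1
E[V] = (1 + 9)/2 = 5
E[Y] = 4 * 5 - 1 = 19

19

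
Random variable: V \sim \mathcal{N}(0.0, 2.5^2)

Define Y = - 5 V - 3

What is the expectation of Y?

For Y = -5V - 3:
E[Y] = -5 * E[V] - 3
E[V] = 0.0 = 0
E[Y] = -5 * 0 - 3 = -3

-3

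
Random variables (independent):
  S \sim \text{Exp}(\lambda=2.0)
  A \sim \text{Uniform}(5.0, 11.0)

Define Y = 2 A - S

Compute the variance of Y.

For independent RVs: Var(aX + bY) = a²Var(X) + b²Var(Y)
Var(S) = 0.25
Var(A) = 3
Var(Y) = (-1)²*0.25 + 2²*3
= 1*0.25 + 4*3 = 12.25

12.25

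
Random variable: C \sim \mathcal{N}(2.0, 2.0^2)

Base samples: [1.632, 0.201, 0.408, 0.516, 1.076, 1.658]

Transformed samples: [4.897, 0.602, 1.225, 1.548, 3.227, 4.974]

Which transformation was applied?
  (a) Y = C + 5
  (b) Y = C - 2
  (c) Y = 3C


Checking option (c) Y = 3C:
  C = 1.632 -> Y = 4.897 ✓
  C = 0.201 -> Y = 0.602 ✓
  C = 0.408 -> Y = 1.225 ✓
All samples match this transformation.

(c) 3C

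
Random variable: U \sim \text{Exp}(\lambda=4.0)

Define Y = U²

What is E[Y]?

Using E[X²] = Var(X) + (E[X])²:
E[U] = 0.25
Var(U) = 1/4.0^2 = 0.0625
E[U²] = 0.0625 + 0.25² = 0.0625 + 0.0625 = 0.125

0.125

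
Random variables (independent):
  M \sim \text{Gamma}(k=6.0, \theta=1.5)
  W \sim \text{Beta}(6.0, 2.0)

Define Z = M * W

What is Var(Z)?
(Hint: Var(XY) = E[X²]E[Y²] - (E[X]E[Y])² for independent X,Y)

Var(XY) = E[X²]E[Y²] - (E[X]E[Y])²
E[M] = 9, Var(M) = 13.5
E[W] = 0.75, Var(W) = 0.020833333
E[M²] = 13.5 + 9² = 94.5
E[W²] = 0.020833333 + 0.75² = 0.58333333
Var(Z) = 94.5*0.58333333 - (9*0.75)²
= 55.125 - 45.5625 = 9.5625

9.5625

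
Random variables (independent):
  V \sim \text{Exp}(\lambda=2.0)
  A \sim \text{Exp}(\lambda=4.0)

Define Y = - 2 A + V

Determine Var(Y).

For independent RVs: Var(aX + bY) = a²Var(X) + b²Var(Y)
Var(V) = 0.25
Var(A) = 0.0625
Var(Y) = 1²*0.25 + (-2)²*0.0625
= 1*0.25 + 4*0.0625 = 0.5

0.5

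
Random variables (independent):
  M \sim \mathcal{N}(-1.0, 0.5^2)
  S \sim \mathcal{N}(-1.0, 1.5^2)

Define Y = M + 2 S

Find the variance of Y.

For independent RVs: Var(aX + bY) = a²Var(X) + b²Var(Y)
Var(M) = 0.25
Var(S) = 2.25
Var(Y) = 1²*0.25 + 2²*2.25
= 1*0.25 + 4*2.25 = 9.25

9.25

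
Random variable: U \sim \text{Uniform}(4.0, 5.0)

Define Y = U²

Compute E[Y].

E[U²] = Var(U) + (E[U])² = 0.083333333 + 20.25 = 20.333333

20.333333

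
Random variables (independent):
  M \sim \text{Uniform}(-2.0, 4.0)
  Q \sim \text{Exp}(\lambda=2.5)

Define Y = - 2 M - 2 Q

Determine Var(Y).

For independent RVs: Var(aX + bY) = a²Var(X) + b²Var(Y)
Var(M) = 3
Var(Q) = 0.16
Var(Y) = (-2)²*3 + (-2)²*0.16
= 4*3 + 4*0.16 = 12.64

12.64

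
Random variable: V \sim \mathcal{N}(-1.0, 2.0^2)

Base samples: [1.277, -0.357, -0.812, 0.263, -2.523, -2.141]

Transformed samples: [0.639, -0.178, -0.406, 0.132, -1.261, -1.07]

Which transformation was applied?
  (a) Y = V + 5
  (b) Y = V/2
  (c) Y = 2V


Checking option (b) Y = V/2:
  V = 1.277 -> Y = 0.639 ✓
  V = -0.357 -> Y = -0.178 ✓
  V = -0.812 -> Y = -0.406 ✓
All samples match this transformation.

(b) V/2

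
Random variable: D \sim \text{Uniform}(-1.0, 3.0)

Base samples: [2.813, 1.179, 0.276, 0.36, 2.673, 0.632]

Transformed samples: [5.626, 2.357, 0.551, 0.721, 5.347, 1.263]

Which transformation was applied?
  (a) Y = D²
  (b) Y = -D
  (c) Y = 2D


Checking option (c) Y = 2D:
  D = 2.813 -> Y = 5.626 ✓
  D = 1.179 -> Y = 2.357 ✓
  D = 0.276 -> Y = 0.551 ✓
All samples match this transformation.

(c) 2D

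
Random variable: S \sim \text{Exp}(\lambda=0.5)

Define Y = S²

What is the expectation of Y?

Using E[X²] = Var(X) + (E[X])²:
E[S] = 2
Var(S) = 1/0.5^2 = 4
E[S²] = 4 + 2² = 4 + 4 = 8

8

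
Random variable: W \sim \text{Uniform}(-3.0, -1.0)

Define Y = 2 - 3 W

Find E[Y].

For Y = -3W + 2:
E[Y] = -3 * E[W] + 2
E[W] = (-3 - 1)/2 = -2
E[Y] = -3 * (-2) + 2 = 8

8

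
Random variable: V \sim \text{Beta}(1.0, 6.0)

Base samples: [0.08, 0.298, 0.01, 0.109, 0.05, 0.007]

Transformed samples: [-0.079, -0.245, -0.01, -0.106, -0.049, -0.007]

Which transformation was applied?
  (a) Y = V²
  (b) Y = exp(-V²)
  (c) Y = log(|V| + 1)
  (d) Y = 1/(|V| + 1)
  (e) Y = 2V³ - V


Checking option (e) Y = 2V³ - V:
  V = 0.08 -> Y = -0.079 ✓
  V = 0.298 -> Y = -0.245 ✓
  V = 0.01 -> Y = -0.01 ✓
All samples match this transformation.

(e) 2V³ - V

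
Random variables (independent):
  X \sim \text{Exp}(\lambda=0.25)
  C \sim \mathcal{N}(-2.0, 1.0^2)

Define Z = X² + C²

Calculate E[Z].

E[Z] = E[X²] + E[C²]
E[X²] = Var(X) + E[X]² = 16 + 16 = 32
E[C²] = Var(C) + E[C]² = 1 + 4 = 5
E[Z] = 32 + 5 = 37

37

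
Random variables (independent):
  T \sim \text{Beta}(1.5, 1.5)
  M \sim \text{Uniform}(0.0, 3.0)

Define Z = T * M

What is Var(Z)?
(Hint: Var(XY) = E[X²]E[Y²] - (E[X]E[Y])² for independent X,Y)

Var(XY) = E[X²]E[Y²] - (E[X]E[Y])²
E[T] = 0.5, Var(T) = 0.0625
E[M] = 1.5, Var(M) = 0.75
E[T²] = 0.0625 + 0.5² = 0.3125
E[M²] = 0.75 + 1.5² = 3
Var(Z) = 0.3125*3 - (0.5*1.5)²
= 0.9375 - 0.5625 = 0.375

0.375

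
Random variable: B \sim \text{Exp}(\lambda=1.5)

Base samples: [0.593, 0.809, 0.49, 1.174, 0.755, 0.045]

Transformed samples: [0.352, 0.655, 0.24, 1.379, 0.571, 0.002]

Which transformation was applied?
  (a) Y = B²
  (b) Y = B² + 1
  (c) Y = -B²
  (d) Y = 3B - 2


Checking option (a) Y = B²:
  B = 0.593 -> Y = 0.352 ✓
  B = 0.809 -> Y = 0.655 ✓
  B = 0.49 -> Y = 0.24 ✓
All samples match this transformation.

(a) B²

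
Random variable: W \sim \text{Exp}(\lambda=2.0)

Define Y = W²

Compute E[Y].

E[W²] = Var(W) + (E[W])² = 0.25 + 0.25 = 0.5

0.5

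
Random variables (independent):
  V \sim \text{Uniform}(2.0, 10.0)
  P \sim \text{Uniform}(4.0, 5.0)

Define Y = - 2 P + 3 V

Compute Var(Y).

For independent RVs: Var(aX + bY) = a²Var(X) + b²Var(Y)
Var(V) = 5.3333333
Var(P) = 0.083333333
Var(Y) = 3²*5.3333333 + (-2)²*0.083333333
= 9*5.3333333 + 4*0.083333333 = 48.333333

48.333333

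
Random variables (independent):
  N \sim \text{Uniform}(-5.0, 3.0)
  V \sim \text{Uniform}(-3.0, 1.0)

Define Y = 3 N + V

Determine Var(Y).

For independent RVs: Var(aX + bY) = a²Var(X) + b²Var(Y)
Var(N) = 5.3333333
Var(V) = 1.3333333
Var(Y) = 3²*5.3333333 + 1²*1.3333333
= 9*5.3333333 + 1*1.3333333 = 49.333333

49.333333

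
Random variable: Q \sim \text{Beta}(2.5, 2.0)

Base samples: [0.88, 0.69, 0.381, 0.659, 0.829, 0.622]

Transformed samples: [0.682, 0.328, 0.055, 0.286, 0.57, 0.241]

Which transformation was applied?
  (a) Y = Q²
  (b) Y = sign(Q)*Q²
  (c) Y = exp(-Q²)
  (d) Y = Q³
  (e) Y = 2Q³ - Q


Checking option (d) Y = Q³:
  Q = 0.88 -> Y = 0.682 ✓
  Q = 0.69 -> Y = 0.328 ✓
  Q = 0.381 -> Y = 0.055 ✓
All samples match this transformation.

(d) Q³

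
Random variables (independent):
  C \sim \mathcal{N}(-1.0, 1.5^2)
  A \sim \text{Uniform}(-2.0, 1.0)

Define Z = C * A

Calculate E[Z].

For independent RVs: E[XY] = E[X]*E[Y]
E[C] = -1
E[A] = -0.5
E[Z] = -1 * (-0.5) = 0.5

0.5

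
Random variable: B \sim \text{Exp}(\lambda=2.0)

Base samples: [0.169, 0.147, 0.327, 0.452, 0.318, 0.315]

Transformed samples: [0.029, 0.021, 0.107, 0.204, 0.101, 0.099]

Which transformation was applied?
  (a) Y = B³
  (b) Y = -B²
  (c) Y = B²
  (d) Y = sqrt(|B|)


Checking option (c) Y = B²:
  B = 0.169 -> Y = 0.029 ✓
  B = 0.147 -> Y = 0.021 ✓
  B = 0.327 -> Y = 0.107 ✓
All samples match this transformation.

(c) B²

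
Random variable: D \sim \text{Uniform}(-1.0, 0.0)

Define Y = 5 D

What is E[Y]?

For Y = 5D:
E[Y] = 5 * E[D]
E[D] = (-1 + 0)/2 = -0.5
E[Y] = 5 * (-0.5) = -2.5

-2.5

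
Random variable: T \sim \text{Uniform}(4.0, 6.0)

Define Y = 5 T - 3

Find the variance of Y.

For Y = aT + b: Var(Y) = a² * Var(T)
Var(T) = (6 - 4)^2/12 = 0.33333333
Var(Y) = 5² * 0.33333333 = 25 * 0.33333333 = 8.3333333

8.3333333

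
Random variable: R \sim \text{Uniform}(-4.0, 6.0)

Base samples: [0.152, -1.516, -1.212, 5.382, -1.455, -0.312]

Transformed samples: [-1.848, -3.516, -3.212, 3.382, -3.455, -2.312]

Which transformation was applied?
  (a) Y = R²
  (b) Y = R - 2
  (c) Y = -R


Checking option (b) Y = R - 2:
  R = 0.152 -> Y = -1.848 ✓
  R = -1.516 -> Y = -3.516 ✓
  R = -1.212 -> Y = -3.212 ✓
All samples match this transformation.

(b) R - 2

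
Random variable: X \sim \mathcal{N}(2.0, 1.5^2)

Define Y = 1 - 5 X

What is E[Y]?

For Y = -5X + 1:
E[Y] = -5 * E[X] + 1
E[X] = 2.0 = 2
E[Y] = -5 * 2 + 1 = -9

-9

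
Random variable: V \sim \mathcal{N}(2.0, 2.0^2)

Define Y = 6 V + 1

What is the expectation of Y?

For Y = 6V + 1:
E[Y] = 6 * E[V] + 1
E[V] = 2.0 = 2
E[Y] = 6 * 2 + 1 = 13

13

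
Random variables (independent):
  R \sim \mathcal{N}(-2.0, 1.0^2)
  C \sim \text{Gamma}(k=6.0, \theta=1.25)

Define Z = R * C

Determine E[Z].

For independent RVs: E[XY] = E[X]*E[Y]
E[R] = -2
E[C] = 7.5
E[Z] = -2 * 7.5 = -15

-15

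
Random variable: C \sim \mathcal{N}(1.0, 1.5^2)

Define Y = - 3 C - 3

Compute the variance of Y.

For Y = aC + b: Var(Y) = a² * Var(C)
Var(C) = 1.5^2 = 2.25
Var(Y) = (-3)² * 2.25 = 9 * 2.25 = 20.25

20.25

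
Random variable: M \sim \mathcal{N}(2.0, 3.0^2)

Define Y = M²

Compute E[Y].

E[M²] = Var(M) + (E[M])² = 9 + 4 = 13

13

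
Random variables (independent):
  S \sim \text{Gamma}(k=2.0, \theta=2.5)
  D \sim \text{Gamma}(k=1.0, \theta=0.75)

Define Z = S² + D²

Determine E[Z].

E[Z] = E[S²] + E[D²]
E[S²] = Var(S) + E[S]² = 12.5 + 25 = 37.5
E[D²] = Var(D) + E[D]² = 0.5625 + 0.5625 = 1.125
E[Z] = 37.5 + 1.125 = 38.625

38.625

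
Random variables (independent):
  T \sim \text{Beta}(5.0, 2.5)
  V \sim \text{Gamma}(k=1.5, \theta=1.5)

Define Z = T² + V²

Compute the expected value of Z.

E[Z] = E[T²] + E[V²]
E[T²] = Var(T) + E[T]² = 0.026143791 + 0.44444444 = 0.47058824
E[V²] = Var(V) + E[V]² = 3.375 + 5.0625 = 8.4375
E[Z] = 0.47058824 + 8.4375 = 8.9080882

8.9080882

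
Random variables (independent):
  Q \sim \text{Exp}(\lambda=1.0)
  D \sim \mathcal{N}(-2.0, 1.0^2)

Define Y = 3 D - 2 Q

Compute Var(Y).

For independent RVs: Var(aX + bY) = a²Var(X) + b²Var(Y)
Var(Q) = 1
Var(D) = 1
Var(Y) = (-2)²*1 + 3²*1
= 4*1 + 9*1 = 13

13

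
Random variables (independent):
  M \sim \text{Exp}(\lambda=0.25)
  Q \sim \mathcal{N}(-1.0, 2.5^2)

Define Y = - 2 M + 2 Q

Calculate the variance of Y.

For independent RVs: Var(aX + bY) = a²Var(X) + b²Var(Y)
Var(M) = 16
Var(Q) = 6.25
Var(Y) = (-2)²*16 + 2²*6.25
= 4*16 + 4*6.25 = 89

89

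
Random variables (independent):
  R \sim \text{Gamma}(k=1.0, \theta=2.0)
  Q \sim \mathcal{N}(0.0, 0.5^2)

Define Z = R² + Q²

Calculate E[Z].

E[Z] = E[R²] + E[Q²]
E[R²] = Var(R) + E[R]² = 4 + 4 = 8
E[Q²] = Var(Q) + E[Q]² = 0.25 + 0 = 0.25
E[Z] = 8 + 0.25 = 8.25

8.25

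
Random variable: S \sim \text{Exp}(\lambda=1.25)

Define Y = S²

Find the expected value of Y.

E[S²] = Var(S) + (E[S])² = 0.64 + 0.64 = 1.28

1.28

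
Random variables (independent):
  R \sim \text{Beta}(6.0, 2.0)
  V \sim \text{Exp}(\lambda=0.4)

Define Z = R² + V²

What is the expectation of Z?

E[Z] = E[R²] + E[V²]
E[R²] = Var(R) + E[R]² = 0.020833333 + 0.5625 = 0.58333333
E[V²] = Var(V) + E[V]² = 6.25 + 6.25 = 12.5
E[Z] = 0.58333333 + 12.5 = 13.083333

13.083333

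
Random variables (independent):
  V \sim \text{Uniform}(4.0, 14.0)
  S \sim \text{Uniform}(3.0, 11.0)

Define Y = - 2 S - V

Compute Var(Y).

For independent RVs: Var(aX + bY) = a²Var(X) + b²Var(Y)
Var(V) = 8.3333333
Var(S) = 5.3333333
Var(Y) = (-1)²*8.3333333 + (-2)²*5.3333333
= 1*8.3333333 + 4*5.3333333 = 29.666667

29.666667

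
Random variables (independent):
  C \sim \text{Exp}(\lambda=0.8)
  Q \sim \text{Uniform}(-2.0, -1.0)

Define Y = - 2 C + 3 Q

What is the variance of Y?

For independent RVs: Var(aX + bY) = a²Var(X) + b²Var(Y)
Var(C) = 1.5625
Var(Q) = 0.083333333
Var(Y) = (-2)²*1.5625 + 3²*0.083333333
= 4*1.5625 + 9*0.083333333 = 7

7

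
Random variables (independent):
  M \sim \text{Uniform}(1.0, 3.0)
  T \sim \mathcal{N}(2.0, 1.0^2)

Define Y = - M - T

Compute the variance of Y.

For independent RVs: Var(aX + bY) = a²Var(X) + b²Var(Y)
Var(M) = 0.33333333
Var(T) = 1
Var(Y) = (-1)²*0.33333333 + (-1)²*1
= 1*0.33333333 + 1*1 = 1.3333333

1.3333333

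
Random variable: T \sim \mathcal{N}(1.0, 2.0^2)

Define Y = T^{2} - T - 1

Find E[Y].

E[Y] = 1*E[T²] - 1*E[T] - 1
E[T] = 1
E[T²] = Var(T) + (E[T])² = 4 + 1 = 5
E[Y] = 1*5 - 1*1 - 1 = 3

3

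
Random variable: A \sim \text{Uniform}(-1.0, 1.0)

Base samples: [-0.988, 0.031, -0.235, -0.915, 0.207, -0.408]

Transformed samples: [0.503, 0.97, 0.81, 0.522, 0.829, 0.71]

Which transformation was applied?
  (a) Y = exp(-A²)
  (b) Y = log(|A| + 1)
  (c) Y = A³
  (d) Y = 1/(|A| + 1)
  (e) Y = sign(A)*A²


Checking option (d) Y = 1/(|A| + 1):
  A = -0.988 -> Y = 0.503 ✓
  A = 0.031 -> Y = 0.97 ✓
  A = -0.235 -> Y = 0.81 ✓
All samples match this transformation.

(d) 1/(|A| + 1)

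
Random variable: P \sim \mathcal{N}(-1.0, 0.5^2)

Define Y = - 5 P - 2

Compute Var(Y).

For Y = aP + b: Var(Y) = a² * Var(P)
Var(P) = 0.5^2 = 0.25
Var(Y) = (-5)² * 0.25 = 25 * 0.25 = 6.25

6.25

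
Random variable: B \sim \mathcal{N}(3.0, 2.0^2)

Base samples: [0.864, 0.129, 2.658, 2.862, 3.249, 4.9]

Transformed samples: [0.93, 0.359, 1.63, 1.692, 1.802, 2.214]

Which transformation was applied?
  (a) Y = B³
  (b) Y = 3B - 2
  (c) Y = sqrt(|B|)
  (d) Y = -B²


Checking option (c) Y = sqrt(|B|):
  B = 0.864 -> Y = 0.93 ✓
  B = 0.129 -> Y = 0.359 ✓
  B = 2.658 -> Y = 1.63 ✓
All samples match this transformation.

(c) sqrt(|B|)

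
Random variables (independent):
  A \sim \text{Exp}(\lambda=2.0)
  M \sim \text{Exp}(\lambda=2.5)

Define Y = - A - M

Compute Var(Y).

For independent RVs: Var(aX + bY) = a²Var(X) + b²Var(Y)
Var(A) = 0.25
Var(M) = 0.16
Var(Y) = (-1)²*0.25 + (-1)²*0.16
= 1*0.25 + 1*0.16 = 0.41

0.41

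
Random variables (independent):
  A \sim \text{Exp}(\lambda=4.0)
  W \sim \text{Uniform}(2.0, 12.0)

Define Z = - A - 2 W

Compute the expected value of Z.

E[Z] = -1*E[A] - 2*E[W]
E[A] = 0.25
E[W] = 7
E[Z] = -1*0.25 - 2*7 = -14.25

-14.25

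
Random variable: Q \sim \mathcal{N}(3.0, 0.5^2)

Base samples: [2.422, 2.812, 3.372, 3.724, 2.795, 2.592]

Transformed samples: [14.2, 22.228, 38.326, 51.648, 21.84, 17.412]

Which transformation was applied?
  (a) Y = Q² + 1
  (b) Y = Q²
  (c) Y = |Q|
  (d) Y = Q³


Checking option (d) Y = Q³:
  Q = 2.422 -> Y = 14.2 ✓
  Q = 2.812 -> Y = 22.228 ✓
  Q = 3.372 -> Y = 38.326 ✓
All samples match this transformation.

(d) Q³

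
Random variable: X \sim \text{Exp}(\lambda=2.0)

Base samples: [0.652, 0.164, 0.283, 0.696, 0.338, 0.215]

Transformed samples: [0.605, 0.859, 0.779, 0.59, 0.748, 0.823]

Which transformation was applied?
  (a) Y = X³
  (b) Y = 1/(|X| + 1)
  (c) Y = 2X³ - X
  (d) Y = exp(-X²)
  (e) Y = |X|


Checking option (b) Y = 1/(|X| + 1):
  X = 0.652 -> Y = 0.605 ✓
  X = 0.164 -> Y = 0.859 ✓
  X = 0.283 -> Y = 0.779 ✓
All samples match this transformation.

(b) 1/(|X| + 1)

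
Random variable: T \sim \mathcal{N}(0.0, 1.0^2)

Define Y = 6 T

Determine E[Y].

For Y = 6T:
E[Y] = 6 * E[T]
E[T] = 0.0 = 0
E[Y] = 6 * 0 = 0

0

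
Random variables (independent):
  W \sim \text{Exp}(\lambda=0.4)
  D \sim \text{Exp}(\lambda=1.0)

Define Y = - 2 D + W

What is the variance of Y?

For independent RVs: Var(aX + bY) = a²Var(X) + b²Var(Y)
Var(W) = 6.25
Var(D) = 1
Var(Y) = 1²*6.25 + (-2)²*1
= 1*6.25 + 4*1 = 10.25

10.25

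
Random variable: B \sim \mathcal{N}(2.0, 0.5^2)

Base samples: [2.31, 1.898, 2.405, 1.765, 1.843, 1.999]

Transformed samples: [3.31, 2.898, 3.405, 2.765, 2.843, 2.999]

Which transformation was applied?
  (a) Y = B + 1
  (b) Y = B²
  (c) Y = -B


Checking option (a) Y = B + 1:
  B = 2.31 -> Y = 3.31 ✓
  B = 1.898 -> Y = 2.898 ✓
  B = 2.405 -> Y = 3.405 ✓
All samples match this transformation.

(a) B + 1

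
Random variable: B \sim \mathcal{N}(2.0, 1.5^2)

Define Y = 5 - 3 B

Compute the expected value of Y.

For Y = -3B + 5:
E[Y] = -3 * E[B] + 5
E[B] = 2.0 = 2
E[Y] = -3 * 2 + 5 = -1

-1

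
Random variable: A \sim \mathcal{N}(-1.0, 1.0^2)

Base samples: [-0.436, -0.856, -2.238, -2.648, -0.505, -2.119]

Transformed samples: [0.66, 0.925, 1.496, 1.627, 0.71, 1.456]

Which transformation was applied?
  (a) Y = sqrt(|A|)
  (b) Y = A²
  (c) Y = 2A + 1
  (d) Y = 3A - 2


Checking option (a) Y = sqrt(|A|):
  A = -0.436 -> Y = 0.66 ✓
  A = -0.856 -> Y = 0.925 ✓
  A = -2.238 -> Y = 1.496 ✓
All samples match this transformation.

(a) sqrt(|A|)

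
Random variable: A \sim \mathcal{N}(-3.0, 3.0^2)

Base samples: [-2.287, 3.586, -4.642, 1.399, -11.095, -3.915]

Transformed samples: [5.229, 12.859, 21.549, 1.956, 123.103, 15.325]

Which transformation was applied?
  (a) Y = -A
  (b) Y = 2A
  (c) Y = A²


Checking option (c) Y = A²:
  A = -2.287 -> Y = 5.229 ✓
  A = 3.586 -> Y = 12.859 ✓
  A = -4.642 -> Y = 21.549 ✓
All samples match this transformation.

(c) A²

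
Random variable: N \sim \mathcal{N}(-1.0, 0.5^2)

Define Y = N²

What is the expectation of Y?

E[N²] = Var(N) + (E[N])² = 0.25 + 1 = 1.25

1.25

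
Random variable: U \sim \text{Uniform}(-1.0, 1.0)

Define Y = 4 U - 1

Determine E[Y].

For Y = 4U - 1:
E[Y] = 4 * E[U] - 1
E[U] = (-1 + 1)/2 = 0
E[Y] = 4 * 0 - 1 = -1

-1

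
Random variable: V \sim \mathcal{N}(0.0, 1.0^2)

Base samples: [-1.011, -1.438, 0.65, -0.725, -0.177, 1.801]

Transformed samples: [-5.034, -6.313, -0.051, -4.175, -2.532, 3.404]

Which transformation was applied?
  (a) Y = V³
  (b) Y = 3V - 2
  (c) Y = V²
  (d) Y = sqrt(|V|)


Checking option (b) Y = 3V - 2:
  V = -1.011 -> Y = -5.034 ✓
  V = -1.438 -> Y = -6.313 ✓
  V = 0.65 -> Y = -0.051 ✓
All samples match this transformation.

(b) 3V - 2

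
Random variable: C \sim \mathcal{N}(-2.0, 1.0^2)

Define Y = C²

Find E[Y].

E[C²] = Var(C) + (E[C])² = 1 + 4 = 5

5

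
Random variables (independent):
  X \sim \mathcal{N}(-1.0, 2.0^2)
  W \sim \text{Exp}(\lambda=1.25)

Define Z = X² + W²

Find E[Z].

E[Z] = E[X²] + E[W²]
E[X²] = Var(X) + E[X]² = 4 + 1 = 5
E[W²] = Var(W) + E[W]² = 0.64 + 0.64 = 1.28
E[Z] = 5 + 1.28 = 6.28

6.28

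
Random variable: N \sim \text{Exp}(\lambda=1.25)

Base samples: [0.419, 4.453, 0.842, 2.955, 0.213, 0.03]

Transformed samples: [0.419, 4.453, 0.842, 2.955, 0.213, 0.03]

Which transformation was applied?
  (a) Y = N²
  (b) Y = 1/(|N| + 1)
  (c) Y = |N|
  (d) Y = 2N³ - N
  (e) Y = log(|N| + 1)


Checking option (c) Y = |N|:
  N = 0.419 -> Y = 0.419 ✓
  N = 4.453 -> Y = 4.453 ✓
  N = 0.842 -> Y = 0.842 ✓
All samples match this transformation.

(c) |N|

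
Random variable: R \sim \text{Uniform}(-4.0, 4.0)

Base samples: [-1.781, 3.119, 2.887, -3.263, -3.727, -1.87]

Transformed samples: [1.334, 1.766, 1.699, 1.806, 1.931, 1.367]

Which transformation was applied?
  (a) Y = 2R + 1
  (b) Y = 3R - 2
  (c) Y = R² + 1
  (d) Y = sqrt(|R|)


Checking option (d) Y = sqrt(|R|):
  R = -1.781 -> Y = 1.334 ✓
  R = 3.119 -> Y = 1.766 ✓
  R = 2.887 -> Y = 1.699 ✓
All samples match this transformation.

(d) sqrt(|R|)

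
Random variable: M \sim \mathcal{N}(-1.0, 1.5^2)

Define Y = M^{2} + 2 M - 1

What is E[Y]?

E[Y] = 1*E[M²] + 2*E[M] - 1
E[M] = -1
E[M²] = Var(M) + (E[M])² = 2.25 + 1 = 3.25
E[Y] = 1*3.25 + 2*(-1) - 1 = 0.25

0.25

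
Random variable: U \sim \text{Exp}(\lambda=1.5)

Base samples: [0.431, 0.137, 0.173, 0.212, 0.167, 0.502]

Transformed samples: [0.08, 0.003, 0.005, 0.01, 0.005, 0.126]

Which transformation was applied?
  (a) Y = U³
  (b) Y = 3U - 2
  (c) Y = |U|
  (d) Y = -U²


Checking option (a) Y = U³:
  U = 0.431 -> Y = 0.08 ✓
  U = 0.137 -> Y = 0.003 ✓
  U = 0.173 -> Y = 0.005 ✓
All samples match this transformation.

(a) U³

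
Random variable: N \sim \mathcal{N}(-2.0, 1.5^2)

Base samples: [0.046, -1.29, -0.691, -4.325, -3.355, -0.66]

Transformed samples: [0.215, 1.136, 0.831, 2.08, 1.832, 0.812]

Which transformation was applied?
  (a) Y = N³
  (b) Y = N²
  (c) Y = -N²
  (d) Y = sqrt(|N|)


Checking option (d) Y = sqrt(|N|):
  N = 0.046 -> Y = 0.215 ✓
  N = -1.29 -> Y = 1.136 ✓
  N = -0.691 -> Y = 0.831 ✓
All samples match this transformation.

(d) sqrt(|N|)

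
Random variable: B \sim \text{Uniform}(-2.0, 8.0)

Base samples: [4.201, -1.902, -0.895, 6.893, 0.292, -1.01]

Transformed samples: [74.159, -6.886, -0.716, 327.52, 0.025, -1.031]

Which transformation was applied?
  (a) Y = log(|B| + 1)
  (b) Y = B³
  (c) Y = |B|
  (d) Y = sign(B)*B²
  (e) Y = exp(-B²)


Checking option (b) Y = B³:
  B = 4.201 -> Y = 74.159 ✓
  B = -1.902 -> Y = -6.886 ✓
  B = -0.895 -> Y = -0.716 ✓
All samples match this transformation.

(b) B³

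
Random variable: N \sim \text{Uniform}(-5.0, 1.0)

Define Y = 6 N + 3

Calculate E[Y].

For Y = 6N + 3:
E[Y] = 6 * E[N] + 3
E[N] = (-5 + 1)/2 = -2
E[Y] = 6 * (-2) + 3 = -9

-9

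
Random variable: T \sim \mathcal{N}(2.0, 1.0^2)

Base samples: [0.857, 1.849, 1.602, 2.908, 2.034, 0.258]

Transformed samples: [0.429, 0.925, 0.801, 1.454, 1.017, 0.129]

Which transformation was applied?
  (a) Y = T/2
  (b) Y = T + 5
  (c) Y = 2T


Checking option (a) Y = T/2:
  T = 0.857 -> Y = 0.429 ✓
  T = 1.849 -> Y = 0.925 ✓
  T = 1.602 -> Y = 0.801 ✓
All samples match this transformation.

(a) T/2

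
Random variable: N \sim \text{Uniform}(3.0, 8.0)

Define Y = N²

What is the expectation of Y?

E[N²] = Var(N) + (E[N])² = 2.0833333 + 30.25 = 32.333333

32.333333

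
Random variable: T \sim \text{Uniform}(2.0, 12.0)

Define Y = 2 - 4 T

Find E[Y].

For Y = -4T + 2:
E[Y] = -4 * E[T] + 2
E[T] = (2 + 12)/2 = 7
E[Y] = -4 * 7 + 2 = -26

-26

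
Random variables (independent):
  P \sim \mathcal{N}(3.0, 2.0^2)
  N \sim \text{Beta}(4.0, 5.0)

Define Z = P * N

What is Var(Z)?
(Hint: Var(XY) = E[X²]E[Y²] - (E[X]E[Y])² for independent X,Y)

Var(XY) = E[X²]E[Y²] - (E[X]E[Y])²
E[P] = 3, Var(P) = 4
E[N] = 0.44444444, Var(N) = 0.024691358
E[P²] = 4 + 3² = 13
E[N²] = 0.024691358 + 0.44444444² = 0.22222222
Var(Z) = 13*0.22222222 - (3*0.44444444)²
= 2.8888889 - 1.7777778 = 1.1111111

1.1111111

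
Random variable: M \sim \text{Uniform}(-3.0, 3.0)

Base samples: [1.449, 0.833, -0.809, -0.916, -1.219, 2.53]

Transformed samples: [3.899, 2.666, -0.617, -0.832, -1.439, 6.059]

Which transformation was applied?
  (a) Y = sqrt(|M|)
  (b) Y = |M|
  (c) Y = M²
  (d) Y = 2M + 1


Checking option (d) Y = 2M + 1:
  M = 1.449 -> Y = 3.899 ✓
  M = 0.833 -> Y = 2.666 ✓
  M = -0.809 -> Y = -0.617 ✓
All samples match this transformation.

(d) 2M + 1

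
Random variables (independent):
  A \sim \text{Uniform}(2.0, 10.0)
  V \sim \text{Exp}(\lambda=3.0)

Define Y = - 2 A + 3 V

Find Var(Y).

For independent RVs: Var(aX + bY) = a²Var(X) + b²Var(Y)
Var(A) = 5.3333333
Var(V) = 0.11111111
Var(Y) = (-2)²*5.3333333 + 3²*0.11111111
= 4*5.3333333 + 9*0.11111111 = 22.333333

22.333333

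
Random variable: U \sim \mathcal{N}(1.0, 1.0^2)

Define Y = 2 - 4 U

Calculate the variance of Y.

For Y = aU + b: Var(Y) = a² * Var(U)
Var(U) = 1.0^2 = 1
Var(Y) = (-4)² * 1 = 16 * 1 = 16

16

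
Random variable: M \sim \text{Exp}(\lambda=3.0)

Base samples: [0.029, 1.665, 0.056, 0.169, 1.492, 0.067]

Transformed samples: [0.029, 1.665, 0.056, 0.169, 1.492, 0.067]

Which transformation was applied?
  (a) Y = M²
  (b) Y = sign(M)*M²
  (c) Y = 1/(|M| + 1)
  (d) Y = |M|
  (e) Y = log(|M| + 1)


Checking option (d) Y = |M|:
  M = 0.029 -> Y = 0.029 ✓
  M = 1.665 -> Y = 1.665 ✓
  M = 0.056 -> Y = 0.056 ✓
All samples match this transformation.

(d) |M|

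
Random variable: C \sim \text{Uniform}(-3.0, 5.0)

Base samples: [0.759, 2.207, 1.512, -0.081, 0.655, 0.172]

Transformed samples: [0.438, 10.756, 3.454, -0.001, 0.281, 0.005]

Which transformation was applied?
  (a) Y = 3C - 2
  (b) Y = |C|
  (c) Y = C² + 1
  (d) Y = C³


Checking option (d) Y = C³:
  C = 0.759 -> Y = 0.438 ✓
  C = 2.207 -> Y = 10.756 ✓
  C = 1.512 -> Y = 3.454 ✓
All samples match this transformation.

(d) C³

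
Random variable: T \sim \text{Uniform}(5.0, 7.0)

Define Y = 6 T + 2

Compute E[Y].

For Y = 6T + 2:
E[Y] = 6 * E[T] + 2
E[T] = (5 + 7)/2 = 6
E[Y] = 6 * 6 + 2 = 38

38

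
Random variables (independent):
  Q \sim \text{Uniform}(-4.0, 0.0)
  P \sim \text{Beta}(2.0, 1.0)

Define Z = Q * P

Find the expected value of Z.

For independent RVs: E[XY] = E[X]*E[Y]
E[Q] = -2
E[P] = 0.66666667
E[Z] = -2 * 0.66666667 = -1.3333333

-1.3333333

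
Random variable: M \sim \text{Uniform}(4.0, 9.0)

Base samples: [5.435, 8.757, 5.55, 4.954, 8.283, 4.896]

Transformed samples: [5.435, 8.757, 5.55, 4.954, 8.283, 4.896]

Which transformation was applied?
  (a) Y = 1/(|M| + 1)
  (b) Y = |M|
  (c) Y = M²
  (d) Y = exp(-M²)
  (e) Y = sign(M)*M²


Checking option (b) Y = |M|:
  M = 5.435 -> Y = 5.435 ✓
  M = 8.757 -> Y = 8.757 ✓
  M = 5.55 -> Y = 5.55 ✓
All samples match this transformation.

(b) |M|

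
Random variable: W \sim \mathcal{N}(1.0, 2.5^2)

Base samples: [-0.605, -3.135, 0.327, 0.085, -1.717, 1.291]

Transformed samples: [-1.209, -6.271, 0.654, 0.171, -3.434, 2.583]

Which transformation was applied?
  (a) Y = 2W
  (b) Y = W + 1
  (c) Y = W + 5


Checking option (a) Y = 2W:
  W = -0.605 -> Y = -1.209 ✓
  W = -3.135 -> Y = -6.271 ✓
  W = 0.327 -> Y = 0.654 ✓
All samples match this transformation.

(a) 2W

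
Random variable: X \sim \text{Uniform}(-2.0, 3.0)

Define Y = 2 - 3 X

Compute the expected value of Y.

For Y = -3X + 2:
E[Y] = -3 * E[X] + 2
E[X] = (-2 + 3)/2 = 0.5
E[Y] = -3 * 0.5 + 2 = 0.5

0.5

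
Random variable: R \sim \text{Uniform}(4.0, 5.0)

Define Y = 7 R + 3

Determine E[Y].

For Y = 7R + 3:
E[Y] = 7 * E[R] + 3
E[R] = (4 + 5)/2 = 4.5
E[Y] = 7 * 4.5 + 3 = 34.5

34.5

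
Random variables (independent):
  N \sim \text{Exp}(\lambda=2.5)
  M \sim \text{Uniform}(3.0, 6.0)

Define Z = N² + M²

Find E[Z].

E[Z] = E[N²] + E[M²]
E[N²] = Var(N) + E[N]² = 0.16 + 0.16 = 0.32
E[M²] = Var(M) + E[M]² = 0.75 + 20.25 = 21
E[Z] = 0.32 + 21 = 21.32

21.32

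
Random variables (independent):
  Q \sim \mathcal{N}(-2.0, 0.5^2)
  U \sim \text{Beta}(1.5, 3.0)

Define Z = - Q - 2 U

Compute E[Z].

E[Z] = -1*E[Q] - 2*E[U]
E[Q] = -2
E[U] = 0.33333333
E[Z] = -1*(-2) - 2*0.33333333 = 1.3333333

1.3333333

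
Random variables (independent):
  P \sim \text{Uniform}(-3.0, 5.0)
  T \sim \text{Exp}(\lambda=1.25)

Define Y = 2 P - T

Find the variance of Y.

For independent RVs: Var(aX + bY) = a²Var(X) + b²Var(Y)
Var(P) = 5.3333333
Var(T) = 0.64
Var(Y) = 2²*5.3333333 + (-1)²*0.64
= 4*5.3333333 + 1*0.64 = 21.973333

21.973333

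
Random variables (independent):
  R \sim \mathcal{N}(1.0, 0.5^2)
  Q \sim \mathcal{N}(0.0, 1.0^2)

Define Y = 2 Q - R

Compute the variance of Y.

For independent RVs: Var(aX + bY) = a²Var(X) + b²Var(Y)
Var(R) = 0.25
Var(Q) = 1
Var(Y) = (-1)²*0.25 + 2²*1
= 1*0.25 + 4*1 = 4.25

4.25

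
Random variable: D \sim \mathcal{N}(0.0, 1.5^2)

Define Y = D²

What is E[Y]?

Using E[X²] = Var(X) + (E[X])²:
E[D] = 0
Var(D) = 1.5^2 = 2.25
E[D²] = 2.25 + 0² = 2.25 + 0 = 2.25

2.25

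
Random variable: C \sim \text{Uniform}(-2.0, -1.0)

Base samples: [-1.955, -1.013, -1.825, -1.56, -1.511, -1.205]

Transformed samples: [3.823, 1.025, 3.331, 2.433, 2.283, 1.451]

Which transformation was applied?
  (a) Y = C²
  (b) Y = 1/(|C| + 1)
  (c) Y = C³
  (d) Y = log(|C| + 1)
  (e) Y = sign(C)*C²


Checking option (a) Y = C²:
  C = -1.955 -> Y = 3.823 ✓
  C = -1.013 -> Y = 1.025 ✓
  C = -1.825 -> Y = 3.331 ✓
All samples match this transformation.

(a) C²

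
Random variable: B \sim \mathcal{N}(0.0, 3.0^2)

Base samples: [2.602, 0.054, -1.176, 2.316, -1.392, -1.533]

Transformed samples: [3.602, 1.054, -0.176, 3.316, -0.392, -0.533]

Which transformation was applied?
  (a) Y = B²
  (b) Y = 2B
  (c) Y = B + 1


Checking option (c) Y = B + 1:
  B = 2.602 -> Y = 3.602 ✓
  B = 0.054 -> Y = 1.054 ✓
  B = -1.176 -> Y = -0.176 ✓
All samples match this transformation.

(c) B + 1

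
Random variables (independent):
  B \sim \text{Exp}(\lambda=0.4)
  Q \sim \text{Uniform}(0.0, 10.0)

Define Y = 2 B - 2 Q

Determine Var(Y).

For independent RVs: Var(aX + bY) = a²Var(X) + b²Var(Y)
Var(B) = 6.25
Var(Q) = 8.3333333
Var(Y) = 2²*6.25 + (-2)²*8.3333333
= 4*6.25 + 4*8.3333333 = 58.333333

58.333333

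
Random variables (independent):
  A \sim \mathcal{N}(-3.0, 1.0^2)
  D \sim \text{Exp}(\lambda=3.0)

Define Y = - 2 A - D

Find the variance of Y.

For independent RVs: Var(aX + bY) = a²Var(X) + b²Var(Y)
Var(A) = 1
Var(D) = 0.11111111
Var(Y) = (-2)²*1 + (-1)²*0.11111111
= 4*1 + 1*0.11111111 = 4.1111111

4.1111111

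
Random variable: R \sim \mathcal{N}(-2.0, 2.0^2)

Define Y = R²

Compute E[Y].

Using E[X²] = Var(X) + (E[X])²:
E[R] = -2
Var(R) = 2.0^2 = 4
E[R²] = 4 + (-2)² = 4 + 4 = 8

8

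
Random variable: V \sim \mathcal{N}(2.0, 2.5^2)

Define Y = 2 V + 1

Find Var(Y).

For Y = aV + b: Var(Y) = a² * Var(V)
Var(V) = 2.5^2 = 6.25
Var(Y) = 2² * 6.25 = 4 * 6.25 = 25

25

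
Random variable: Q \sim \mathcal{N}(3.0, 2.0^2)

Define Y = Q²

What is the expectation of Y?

Using E[X²] = Var(X) + (E[X])²:
E[Q] = 3
Var(Q) = 2.0^2 = 4
E[Q²] = 4 + 3² = 4 + 9 = 13

13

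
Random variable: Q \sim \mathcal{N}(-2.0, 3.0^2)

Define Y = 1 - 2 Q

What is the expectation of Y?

For Y = -2Q + 1:
E[Y] = -2 * E[Q] + 1
E[Q] = -2.0 = -2
E[Y] = -2 * (-2) + 1 = 5

5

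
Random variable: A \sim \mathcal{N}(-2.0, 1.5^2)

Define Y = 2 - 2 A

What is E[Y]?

For Y = -2A + 2:
E[Y] = -2 * E[A] + 2
E[A] = -2.0 = -2
E[Y] = -2 * (-2) + 2 = 6

6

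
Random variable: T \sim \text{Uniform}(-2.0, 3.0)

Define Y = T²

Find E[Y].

E[T²] = Var(T) + (E[T])² = 2.0833333 + 0.25 = 2.3333333

2.3333333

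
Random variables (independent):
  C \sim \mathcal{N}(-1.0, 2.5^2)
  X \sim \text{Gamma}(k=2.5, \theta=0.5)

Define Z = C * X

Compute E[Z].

For independent RVs: E[XY] = E[X]*E[Y]
E[C] = -1
E[X] = 1.25
E[Z] = -1 * 1.25 = -1.25

-1.25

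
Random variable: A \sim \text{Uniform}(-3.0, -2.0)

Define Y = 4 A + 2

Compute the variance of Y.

For Y = aA + b: Var(Y) = a² * Var(A)
Var(A) = (-2 + 3)^2/12 = 0.083333333
Var(Y) = 4² * 0.083333333 = 16 * 0.083333333 = 1.3333333

1.3333333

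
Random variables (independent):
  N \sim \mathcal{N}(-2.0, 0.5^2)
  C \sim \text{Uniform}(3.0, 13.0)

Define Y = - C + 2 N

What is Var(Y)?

For independent RVs: Var(aX + bY) = a²Var(X) + b²Var(Y)
Var(N) = 0.25
Var(C) = 8.3333333
Var(Y) = 2²*0.25 + (-1)²*8.3333333
= 4*0.25 + 1*8.3333333 = 9.3333333

9.3333333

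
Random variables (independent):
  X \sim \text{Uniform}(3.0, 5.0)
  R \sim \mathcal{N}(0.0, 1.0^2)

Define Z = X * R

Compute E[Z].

For independent RVs: E[XY] = E[X]*E[Y]
E[X] = 4
E[R] = 0
E[Z] = 4 * 0 = 0

0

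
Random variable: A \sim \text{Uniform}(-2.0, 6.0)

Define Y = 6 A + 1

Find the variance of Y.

For Y = aA + b: Var(Y) = a² * Var(A)
Var(A) = (6 + 2)^2/12 = 5.3333333
Var(Y) = 6² * 5.3333333 = 36 * 5.3333333 = 192

192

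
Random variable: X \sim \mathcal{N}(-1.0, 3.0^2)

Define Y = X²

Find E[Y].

E[X²] = Var(X) + (E[X])² = 9 + 1 = 10

10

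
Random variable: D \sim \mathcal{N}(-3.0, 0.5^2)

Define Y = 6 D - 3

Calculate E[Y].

For Y = 6D - 3:
E[Y] = 6 * E[D] - 3
E[D] = -3.0 = -3
E[Y] = 6 * (-3) - 3 = -21

-21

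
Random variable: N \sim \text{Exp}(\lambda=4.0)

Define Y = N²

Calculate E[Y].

Using E[X²] = Var(X) + (E[X])²:
E[N] = 0.25
Var(N) = 1/4.0^2 = 0.0625
E[N²] = 0.0625 + 0.25² = 0.0625 + 0.0625 = 0.125

0.125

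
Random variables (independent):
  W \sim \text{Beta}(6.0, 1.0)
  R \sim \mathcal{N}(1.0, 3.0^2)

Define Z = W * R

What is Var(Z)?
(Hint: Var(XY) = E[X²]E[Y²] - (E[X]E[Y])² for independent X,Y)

Var(XY) = E[X²]E[Y²] - (E[X]E[Y])²
E[W] = 0.85714286, Var(W) = 0.015306122
E[R] = 1, Var(R) = 9
E[W²] = 0.015306122 + 0.85714286² = 0.75
E[R²] = 9 + 1² = 10
Var(Z) = 0.75*10 - (0.85714286*1)²
= 7.5 - 0.73469388 = 6.7653061

6.7653061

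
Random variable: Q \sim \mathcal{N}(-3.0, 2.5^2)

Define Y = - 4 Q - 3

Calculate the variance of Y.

For Y = aQ + b: Var(Y) = a² * Var(Q)
Var(Q) = 2.5^2 = 6.25
Var(Y) = (-4)² * 6.25 = 16 * 6.25 = 100

100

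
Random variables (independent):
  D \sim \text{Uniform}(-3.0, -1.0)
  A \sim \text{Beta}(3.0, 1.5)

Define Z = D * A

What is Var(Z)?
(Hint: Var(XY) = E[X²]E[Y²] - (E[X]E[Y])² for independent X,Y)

Var(XY) = E[X²]E[Y²] - (E[X]E[Y])²
E[D] = -2, Var(D) = 0.33333333
E[A] = 0.66666667, Var(A) = 0.04040404
E[D²] = 0.33333333 + (-2)² = 4.3333333
E[A²] = 0.04040404 + 0.66666667² = 0.48484848
Var(Z) = 4.3333333*0.48484848 - (-2*0.66666667)²
= 2.1010101 - 1.7777778 = 0.32323232

0.32323232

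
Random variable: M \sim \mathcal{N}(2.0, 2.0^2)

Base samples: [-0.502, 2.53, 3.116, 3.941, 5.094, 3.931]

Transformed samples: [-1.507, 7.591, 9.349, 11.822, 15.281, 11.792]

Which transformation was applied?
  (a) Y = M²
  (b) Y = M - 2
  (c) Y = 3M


Checking option (c) Y = 3M:
  M = -0.502 -> Y = -1.507 ✓
  M = 2.53 -> Y = 7.591 ✓
  M = 3.116 -> Y = 9.349 ✓
All samples match this transformation.

(c) 3M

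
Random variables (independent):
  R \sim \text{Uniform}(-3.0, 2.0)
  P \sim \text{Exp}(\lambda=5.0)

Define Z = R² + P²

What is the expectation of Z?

E[Z] = E[R²] + E[P²]
E[R²] = Var(R) + E[R]² = 2.0833333 + 0.25 = 2.3333333
E[P²] = Var(P) + E[P]² = 0.04 + 0.04 = 0.08
E[Z] = 2.3333333 + 0.08 = 2.4133333

2.4133333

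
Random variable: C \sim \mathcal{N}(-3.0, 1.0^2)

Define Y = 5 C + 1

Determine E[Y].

For Y = 5C + 1:
E[Y] = 5 * E[C] + 1
E[C] = -3.0 = -3
E[Y] = 5 * (-3) + 1 = -14

-14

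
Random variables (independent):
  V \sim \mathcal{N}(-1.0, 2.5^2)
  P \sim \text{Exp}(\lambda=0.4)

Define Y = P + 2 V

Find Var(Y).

For independent RVs: Var(aX + bY) = a²Var(X) + b²Var(Y)
Var(V) = 6.25
Var(P) = 6.25
Var(Y) = 2²*6.25 + 1²*6.25
= 4*6.25 + 1*6.25 = 31.25

31.25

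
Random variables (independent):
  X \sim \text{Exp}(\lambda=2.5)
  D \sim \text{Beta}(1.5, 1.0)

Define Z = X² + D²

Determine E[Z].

E[Z] = E[X²] + E[D²]
E[X²] = Var(X) + E[X]² = 0.16 + 0.16 = 0.32
E[D²] = Var(D) + E[D]² = 0.068571429 + 0.36 = 0.42857143
E[Z] = 0.32 + 0.42857143 = 0.74857143

0.74857143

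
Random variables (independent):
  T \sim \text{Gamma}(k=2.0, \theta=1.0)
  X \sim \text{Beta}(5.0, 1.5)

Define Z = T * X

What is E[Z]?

For independent RVs: E[XY] = E[X]*E[Y]
E[T] = 2
E[X] = 0.76923077
E[Z] = 2 * 0.76923077 = 1.5384615

1.5384615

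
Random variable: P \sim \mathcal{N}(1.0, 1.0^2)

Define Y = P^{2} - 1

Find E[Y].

E[Y] = 1*E[P²] - 1
E[P] = 1
E[P²] = Var(P) + (E[P])² = 1 + 1 = 2
E[Y] = 1*2 - 1 = 1

1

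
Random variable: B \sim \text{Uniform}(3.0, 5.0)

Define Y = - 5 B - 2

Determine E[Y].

For Y = -5B - 2:
E[Y] = -5 * E[B] - 2
E[B] = (3 + 5)/2 = 4
E[Y] = -5 * 4 - 2 = -22

-22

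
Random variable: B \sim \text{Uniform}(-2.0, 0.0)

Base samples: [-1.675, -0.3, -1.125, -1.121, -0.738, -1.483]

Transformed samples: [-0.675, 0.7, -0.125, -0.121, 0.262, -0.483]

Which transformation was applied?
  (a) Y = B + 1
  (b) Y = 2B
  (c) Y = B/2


Checking option (a) Y = B + 1:
  B = -1.675 -> Y = -0.675 ✓
  B = -0.3 -> Y = 0.7 ✓
  B = -1.125 -> Y = -0.125 ✓
All samples match this transformation.

(a) B + 1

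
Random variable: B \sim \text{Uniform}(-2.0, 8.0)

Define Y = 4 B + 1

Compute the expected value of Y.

For Y = 4B + 1:
E[Y] = 4 * E[B] + 1
E[B] = (-2 + 8)/2 = 3
E[Y] = 4 * 3 + 1 = 13

13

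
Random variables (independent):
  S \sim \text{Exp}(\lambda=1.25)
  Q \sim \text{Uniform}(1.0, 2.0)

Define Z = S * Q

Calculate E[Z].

For independent RVs: E[XY] = E[X]*E[Y]
E[S] = 0.8
E[Q] = 1.5
E[Z] = 0.8 * 1.5 = 1.2

1.2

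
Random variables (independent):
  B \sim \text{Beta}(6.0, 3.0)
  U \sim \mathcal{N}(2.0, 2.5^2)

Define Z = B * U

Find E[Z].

For independent RVs: E[XY] = E[X]*E[Y]
E[B] = 0.66666667
E[U] = 2
E[Z] = 0.66666667 * 2 = 1.3333333

1.3333333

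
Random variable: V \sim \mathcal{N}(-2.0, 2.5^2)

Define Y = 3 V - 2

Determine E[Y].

For Y = 3V - 2:
E[Y] = 3 * E[V] - 2
E[V] = -2.0 = -2
E[Y] = 3 * (-2) - 2 = -8

-8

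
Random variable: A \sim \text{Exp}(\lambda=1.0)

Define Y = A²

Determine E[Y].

Using E[X²] = Var(X) + (E[X])²:
E[A] = 1
Var(A) = 1/1.0^2 = 1
E[A²] = 1 + 1² = 1 + 1 = 2

2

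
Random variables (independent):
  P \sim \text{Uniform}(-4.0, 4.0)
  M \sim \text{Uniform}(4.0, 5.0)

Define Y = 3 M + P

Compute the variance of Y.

For independent RVs: Var(aX + bY) = a²Var(X) + b²Var(Y)
Var(P) = 5.3333333
Var(M) = 0.083333333
Var(Y) = 1²*5.3333333 + 3²*0.083333333
= 1*5.3333333 + 9*0.083333333 = 6.0833333

6.0833333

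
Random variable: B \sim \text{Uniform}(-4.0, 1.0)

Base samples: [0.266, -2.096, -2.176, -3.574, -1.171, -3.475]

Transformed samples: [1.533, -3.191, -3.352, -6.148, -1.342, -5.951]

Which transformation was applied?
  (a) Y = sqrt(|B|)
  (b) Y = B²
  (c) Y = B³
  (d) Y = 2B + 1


Checking option (d) Y = 2B + 1:
  B = 0.266 -> Y = 1.533 ✓
  B = -2.096 -> Y = -3.191 ✓
  B = -2.176 -> Y = -3.352 ✓
All samples match this transformation.

(d) 2B + 1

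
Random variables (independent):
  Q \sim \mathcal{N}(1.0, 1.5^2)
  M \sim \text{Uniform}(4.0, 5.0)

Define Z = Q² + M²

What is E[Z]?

E[Z] = E[Q²] + E[M²]
E[Q²] = Var(Q) + E[Q]² = 2.25 + 1 = 3.25
E[M²] = Var(M) + E[M]² = 0.083333333 + 20.25 = 20.333333
E[Z] = 3.25 + 20.333333 = 23.583333

23.583333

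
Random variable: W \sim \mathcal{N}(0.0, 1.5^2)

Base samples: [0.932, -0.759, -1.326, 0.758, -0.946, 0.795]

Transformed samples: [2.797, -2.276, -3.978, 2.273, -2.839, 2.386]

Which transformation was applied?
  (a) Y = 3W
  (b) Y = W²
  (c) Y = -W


Checking option (a) Y = 3W:
  W = 0.932 -> Y = 2.797 ✓
  W = -0.759 -> Y = -2.276 ✓
  W = -1.326 -> Y = -3.978 ✓
All samples match this transformation.

(a) 3W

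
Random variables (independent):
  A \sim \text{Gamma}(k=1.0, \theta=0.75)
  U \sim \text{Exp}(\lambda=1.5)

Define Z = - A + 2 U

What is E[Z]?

E[Z] = -1*E[A] + 2*E[U]
E[A] = 0.75
E[U] = 0.66666667
E[Z] = -1*0.75 + 2*0.66666667 = 0.58333333

0.58333333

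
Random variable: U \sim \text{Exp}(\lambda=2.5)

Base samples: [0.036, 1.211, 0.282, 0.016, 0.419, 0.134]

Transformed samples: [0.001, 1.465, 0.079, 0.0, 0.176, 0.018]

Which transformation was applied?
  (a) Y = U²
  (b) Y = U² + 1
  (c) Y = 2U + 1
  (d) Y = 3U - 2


Checking option (a) Y = U²:
  U = 0.036 -> Y = 0.001 ✓
  U = 1.211 -> Y = 1.465 ✓
  U = 0.282 -> Y = 0.079 ✓
All samples match this transformation.

(a) U²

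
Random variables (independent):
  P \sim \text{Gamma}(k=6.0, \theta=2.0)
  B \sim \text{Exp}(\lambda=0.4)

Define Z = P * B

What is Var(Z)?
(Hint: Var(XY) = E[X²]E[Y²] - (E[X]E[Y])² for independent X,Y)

Var(XY) = E[X²]E[Y²] - (E[X]E[Y])²
E[P] = 12, Var(P) = 24
E[B] = 2.5, Var(B) = 6.25
E[P²] = 24 + 12² = 168
E[B²] = 6.25 + 2.5² = 12.5
Var(Z) = 168*12.5 - (12*2.5)²
= 2100 - 900 = 1200

1200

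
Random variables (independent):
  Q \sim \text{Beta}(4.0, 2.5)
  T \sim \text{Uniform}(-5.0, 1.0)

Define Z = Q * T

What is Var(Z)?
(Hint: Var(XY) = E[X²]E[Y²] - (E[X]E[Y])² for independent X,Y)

Var(XY) = E[X²]E[Y²] - (E[X]E[Y])²
E[Q] = 0.61538462, Var(Q) = 0.031558185
E[T] = -2, Var(T) = 3
E[Q²] = 0.031558185 + 0.61538462² = 0.41025641
E[T²] = 3 + (-2)² = 7
Var(Z) = 0.41025641*7 - (0.61538462*(-2))²
= 2.8717949 - 1.5147929 = 1.357002

1.357002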